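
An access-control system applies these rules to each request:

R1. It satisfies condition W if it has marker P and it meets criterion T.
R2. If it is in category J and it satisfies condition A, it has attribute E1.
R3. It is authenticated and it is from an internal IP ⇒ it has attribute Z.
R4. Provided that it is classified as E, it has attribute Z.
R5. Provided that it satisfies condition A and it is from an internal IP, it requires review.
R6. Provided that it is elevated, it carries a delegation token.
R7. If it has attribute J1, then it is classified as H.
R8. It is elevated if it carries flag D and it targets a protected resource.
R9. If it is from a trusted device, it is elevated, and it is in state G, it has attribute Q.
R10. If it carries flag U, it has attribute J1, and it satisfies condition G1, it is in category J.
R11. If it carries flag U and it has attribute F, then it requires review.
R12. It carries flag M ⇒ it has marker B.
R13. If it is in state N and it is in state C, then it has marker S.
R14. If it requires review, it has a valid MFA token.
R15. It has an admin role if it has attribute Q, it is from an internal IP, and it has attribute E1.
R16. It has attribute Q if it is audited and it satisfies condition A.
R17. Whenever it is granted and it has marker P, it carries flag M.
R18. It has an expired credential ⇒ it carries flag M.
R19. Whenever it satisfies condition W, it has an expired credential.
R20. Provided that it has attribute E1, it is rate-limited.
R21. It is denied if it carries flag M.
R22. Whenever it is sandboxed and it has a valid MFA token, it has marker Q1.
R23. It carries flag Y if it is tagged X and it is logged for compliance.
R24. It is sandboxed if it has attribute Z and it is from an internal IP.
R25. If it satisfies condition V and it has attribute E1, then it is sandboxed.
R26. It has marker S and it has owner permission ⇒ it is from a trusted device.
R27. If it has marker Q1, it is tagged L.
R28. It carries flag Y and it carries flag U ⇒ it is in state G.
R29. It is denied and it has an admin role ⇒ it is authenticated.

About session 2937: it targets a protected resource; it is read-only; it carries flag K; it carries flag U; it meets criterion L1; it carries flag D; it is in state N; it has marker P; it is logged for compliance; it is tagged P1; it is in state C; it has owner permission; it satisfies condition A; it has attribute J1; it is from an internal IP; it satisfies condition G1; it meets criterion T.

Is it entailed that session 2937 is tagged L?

Forward chaining from the given facts derives: satisfies condition W, requires review, is classified as H, is elevated, is in category J, has marker S, has a valid MFA token, has an expired credential, is from a trusted device, has attribute E1, carries a delegation token, carries flag M, is rate-limited, is denied, has marker B.
The only rule concluding "it is tagged L" is R27, which needs "it has marker Q1"; that is never established.

No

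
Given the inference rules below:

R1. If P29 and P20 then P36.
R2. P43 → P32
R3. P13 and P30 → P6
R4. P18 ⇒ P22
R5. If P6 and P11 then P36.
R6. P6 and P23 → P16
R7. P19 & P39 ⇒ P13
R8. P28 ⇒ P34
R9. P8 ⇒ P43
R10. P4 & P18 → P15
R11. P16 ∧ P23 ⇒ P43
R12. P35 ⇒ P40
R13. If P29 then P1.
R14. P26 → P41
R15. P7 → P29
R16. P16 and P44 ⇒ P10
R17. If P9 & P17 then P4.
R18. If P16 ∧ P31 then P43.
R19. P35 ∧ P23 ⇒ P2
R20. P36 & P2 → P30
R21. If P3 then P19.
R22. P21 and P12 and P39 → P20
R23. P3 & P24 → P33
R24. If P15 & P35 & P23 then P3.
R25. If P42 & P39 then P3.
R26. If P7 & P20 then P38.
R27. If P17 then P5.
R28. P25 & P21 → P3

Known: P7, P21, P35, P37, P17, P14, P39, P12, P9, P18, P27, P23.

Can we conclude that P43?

P29  (by R15: P7)
P4  (by R17: P9, P17)
P2  (by R19: P35, P23)
P20  (by R22: P21, P12, P39)
P36  (by R1: P29, P20)
P15  (by R10: P4, P18)
P30  (by R20: P36, P2)
P3  (by R24: P15, P35, P23)
P19  (by R21: P3)
P13  (by R7: P19, P39)
P6  (by R3: P13, P30)
P16  (by R6: P6, P23)
P43  (by R11: P16, P23)

Yes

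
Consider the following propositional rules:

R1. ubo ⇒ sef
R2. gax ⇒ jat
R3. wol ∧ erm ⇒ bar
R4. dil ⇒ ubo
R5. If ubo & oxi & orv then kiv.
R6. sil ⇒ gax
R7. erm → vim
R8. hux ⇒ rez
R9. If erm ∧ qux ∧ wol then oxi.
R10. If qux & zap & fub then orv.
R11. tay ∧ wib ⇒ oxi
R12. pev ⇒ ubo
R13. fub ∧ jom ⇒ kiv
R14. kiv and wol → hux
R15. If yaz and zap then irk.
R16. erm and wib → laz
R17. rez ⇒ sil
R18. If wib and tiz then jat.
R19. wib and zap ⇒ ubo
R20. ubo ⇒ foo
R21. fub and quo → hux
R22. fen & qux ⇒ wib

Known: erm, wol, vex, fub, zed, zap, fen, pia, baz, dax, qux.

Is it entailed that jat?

oxi  (by R9: erm, qux, wol)
orv  (by R10: qux, zap, fub)
wib  (by R22: fen, qux)
ubo  (by R19: wib, zap)
kiv  (by R5: ubo, oxi, orv)
hux  (by R14: kiv, wol)
rez  (by R8: hux)
sil  (by R17: rez)
gax  (by R6: sil)
jat  (by R2: gax)

Yes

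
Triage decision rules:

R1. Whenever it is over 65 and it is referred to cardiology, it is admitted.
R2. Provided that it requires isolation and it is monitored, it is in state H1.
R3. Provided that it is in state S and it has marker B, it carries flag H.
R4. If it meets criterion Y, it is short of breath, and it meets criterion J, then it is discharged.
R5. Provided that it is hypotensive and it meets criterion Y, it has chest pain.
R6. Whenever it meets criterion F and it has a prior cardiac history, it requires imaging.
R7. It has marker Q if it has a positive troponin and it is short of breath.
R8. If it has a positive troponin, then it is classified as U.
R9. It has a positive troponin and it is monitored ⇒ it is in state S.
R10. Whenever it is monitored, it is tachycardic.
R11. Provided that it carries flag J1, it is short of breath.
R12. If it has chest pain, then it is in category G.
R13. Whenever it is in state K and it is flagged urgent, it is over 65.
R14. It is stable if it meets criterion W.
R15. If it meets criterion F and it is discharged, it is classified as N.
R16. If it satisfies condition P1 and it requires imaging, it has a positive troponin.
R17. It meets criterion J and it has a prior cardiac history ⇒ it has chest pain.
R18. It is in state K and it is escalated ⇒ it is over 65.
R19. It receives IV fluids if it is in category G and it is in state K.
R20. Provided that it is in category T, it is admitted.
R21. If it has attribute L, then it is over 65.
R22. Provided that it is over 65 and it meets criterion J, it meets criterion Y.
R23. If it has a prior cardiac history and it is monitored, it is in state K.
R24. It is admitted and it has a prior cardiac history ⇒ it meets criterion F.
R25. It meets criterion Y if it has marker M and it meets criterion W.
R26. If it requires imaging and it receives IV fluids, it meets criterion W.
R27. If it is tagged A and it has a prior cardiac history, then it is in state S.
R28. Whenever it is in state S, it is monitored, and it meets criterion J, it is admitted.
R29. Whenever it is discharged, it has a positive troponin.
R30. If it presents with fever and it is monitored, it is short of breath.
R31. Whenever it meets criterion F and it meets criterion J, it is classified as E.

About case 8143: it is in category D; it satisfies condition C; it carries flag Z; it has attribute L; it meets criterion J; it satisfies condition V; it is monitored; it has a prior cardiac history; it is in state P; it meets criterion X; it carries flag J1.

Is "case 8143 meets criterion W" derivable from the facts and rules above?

By R11 (it carries flag J1): it is short of breath.
By R17 (it meets criterion J, it has a prior cardiac history): it has chest pain.
By R21 (it has attribute L): it is over 65.
By R22 (it is over 65, it meets criterion J): it meets criterion Y.
By R23 (it has a prior cardiac history, it is monitored): it is in state K.
By R4 (it meets criterion Y, it is short of breath, it meets criterion J): it is discharged.
By R12 (it has chest pain): it is in category G.
By R19 (it is in category G, it is in state K): it receives IV fluids.
By R29 (it is discharged): it has a positive troponin.
By R9 (it has a positive troponin, it is monitored): it is in state S.
By R28 (it is in state S, it is monitored, it meets criterion J): it is admitted.
By R24 (it is admitted, it has a prior cardiac history): it meets criterion F.
By R6 (it meets criterion F, it has a prior cardiac history): it requires imaging.
By R26 (it requires imaging, it receives IV fluids): it meets criterion W.

Yes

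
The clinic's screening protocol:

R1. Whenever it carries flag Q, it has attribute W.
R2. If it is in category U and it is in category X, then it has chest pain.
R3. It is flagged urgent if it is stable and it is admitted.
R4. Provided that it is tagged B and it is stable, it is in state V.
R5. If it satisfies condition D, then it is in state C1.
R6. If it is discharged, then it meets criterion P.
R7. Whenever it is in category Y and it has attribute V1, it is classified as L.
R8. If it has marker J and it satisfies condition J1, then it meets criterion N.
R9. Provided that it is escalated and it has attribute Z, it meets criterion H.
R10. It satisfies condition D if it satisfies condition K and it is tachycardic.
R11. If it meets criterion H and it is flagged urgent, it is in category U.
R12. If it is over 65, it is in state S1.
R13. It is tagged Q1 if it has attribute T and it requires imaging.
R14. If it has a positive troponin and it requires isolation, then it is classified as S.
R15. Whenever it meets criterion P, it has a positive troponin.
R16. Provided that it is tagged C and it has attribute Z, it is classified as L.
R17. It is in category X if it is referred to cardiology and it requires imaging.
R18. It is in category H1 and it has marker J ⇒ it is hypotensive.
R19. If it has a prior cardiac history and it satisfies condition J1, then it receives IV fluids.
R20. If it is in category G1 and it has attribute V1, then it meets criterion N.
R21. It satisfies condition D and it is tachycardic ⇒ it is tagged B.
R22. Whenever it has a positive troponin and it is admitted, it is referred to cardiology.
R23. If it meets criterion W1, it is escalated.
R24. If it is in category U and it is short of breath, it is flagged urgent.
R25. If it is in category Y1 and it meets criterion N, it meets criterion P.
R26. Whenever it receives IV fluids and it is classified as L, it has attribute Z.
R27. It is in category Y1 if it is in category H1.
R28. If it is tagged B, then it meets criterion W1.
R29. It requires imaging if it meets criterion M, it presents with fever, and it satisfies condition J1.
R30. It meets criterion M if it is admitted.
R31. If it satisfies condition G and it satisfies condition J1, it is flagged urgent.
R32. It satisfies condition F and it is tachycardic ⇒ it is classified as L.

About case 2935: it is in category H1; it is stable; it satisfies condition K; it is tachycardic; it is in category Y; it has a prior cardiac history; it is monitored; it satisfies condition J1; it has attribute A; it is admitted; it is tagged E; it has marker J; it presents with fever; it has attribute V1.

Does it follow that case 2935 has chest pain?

Yes

By R3 (it is stable, it is admitted): it is flagged urgent.
By R7 (it is in category Y, it has attribute V1): it is classified as L.
By R8 (it has marker J, it satisfies condition J1): it meets criterion N.
By R10 (it satisfies condition K, it is tachycardic): it satisfies condition D.
By R19 (it has a prior cardiac history, it satisfies condition J1): it receives IV fluids.
By R21 (it satisfies condition D, it is tachycardic): it is tagged B.
By R26 (it receives IV fluids, it is classified as L): it has attribute Z.
By R27 (it is in category H1): it is in category Y1.
By R28 (it is tagged B): it meets criterion W1.
By R30 (it is admitted): it meets criterion M.
By R23 (it meets criterion W1): it is escalated.
By R25 (it is in category Y1, it meets criterion N): it meets criterion P.
By R29 (it meets criterion M, it presents with fever, it satisfies condition J1): it requires imaging.
By R9 (it is escalated, it has attribute Z): it meets criterion H.
By R11 (it meets criterion H, it is flagged urgent): it is in category U.
By R15 (it meets criterion P): it has a positive troponin.
By R22 (it has a positive troponin, it is admitted): it is referred to cardiology.
By R17 (it is referred to cardiology, it requires imaging): it is in category X.
By R2 (it is in category U, it is in category X): it has chest pain.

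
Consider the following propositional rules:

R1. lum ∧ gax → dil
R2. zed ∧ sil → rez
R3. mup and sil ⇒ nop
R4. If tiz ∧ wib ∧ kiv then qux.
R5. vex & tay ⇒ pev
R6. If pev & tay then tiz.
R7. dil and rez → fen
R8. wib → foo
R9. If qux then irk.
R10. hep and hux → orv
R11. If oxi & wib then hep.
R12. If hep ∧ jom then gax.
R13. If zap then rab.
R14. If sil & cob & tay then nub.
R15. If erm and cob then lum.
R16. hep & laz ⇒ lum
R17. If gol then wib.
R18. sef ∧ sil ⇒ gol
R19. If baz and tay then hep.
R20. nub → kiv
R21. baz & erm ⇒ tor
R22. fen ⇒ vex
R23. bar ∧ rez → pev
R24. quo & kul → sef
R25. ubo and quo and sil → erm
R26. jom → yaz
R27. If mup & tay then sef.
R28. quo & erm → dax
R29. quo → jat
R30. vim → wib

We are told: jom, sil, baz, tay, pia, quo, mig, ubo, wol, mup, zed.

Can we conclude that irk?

No

Forward chaining from the given facts derives: rez, nop, hep, erm, yaz, sef, dax, jat, gax, gol, tor, wib, foo.
The only rule concluding irk is R9, which needs qux; that is never established.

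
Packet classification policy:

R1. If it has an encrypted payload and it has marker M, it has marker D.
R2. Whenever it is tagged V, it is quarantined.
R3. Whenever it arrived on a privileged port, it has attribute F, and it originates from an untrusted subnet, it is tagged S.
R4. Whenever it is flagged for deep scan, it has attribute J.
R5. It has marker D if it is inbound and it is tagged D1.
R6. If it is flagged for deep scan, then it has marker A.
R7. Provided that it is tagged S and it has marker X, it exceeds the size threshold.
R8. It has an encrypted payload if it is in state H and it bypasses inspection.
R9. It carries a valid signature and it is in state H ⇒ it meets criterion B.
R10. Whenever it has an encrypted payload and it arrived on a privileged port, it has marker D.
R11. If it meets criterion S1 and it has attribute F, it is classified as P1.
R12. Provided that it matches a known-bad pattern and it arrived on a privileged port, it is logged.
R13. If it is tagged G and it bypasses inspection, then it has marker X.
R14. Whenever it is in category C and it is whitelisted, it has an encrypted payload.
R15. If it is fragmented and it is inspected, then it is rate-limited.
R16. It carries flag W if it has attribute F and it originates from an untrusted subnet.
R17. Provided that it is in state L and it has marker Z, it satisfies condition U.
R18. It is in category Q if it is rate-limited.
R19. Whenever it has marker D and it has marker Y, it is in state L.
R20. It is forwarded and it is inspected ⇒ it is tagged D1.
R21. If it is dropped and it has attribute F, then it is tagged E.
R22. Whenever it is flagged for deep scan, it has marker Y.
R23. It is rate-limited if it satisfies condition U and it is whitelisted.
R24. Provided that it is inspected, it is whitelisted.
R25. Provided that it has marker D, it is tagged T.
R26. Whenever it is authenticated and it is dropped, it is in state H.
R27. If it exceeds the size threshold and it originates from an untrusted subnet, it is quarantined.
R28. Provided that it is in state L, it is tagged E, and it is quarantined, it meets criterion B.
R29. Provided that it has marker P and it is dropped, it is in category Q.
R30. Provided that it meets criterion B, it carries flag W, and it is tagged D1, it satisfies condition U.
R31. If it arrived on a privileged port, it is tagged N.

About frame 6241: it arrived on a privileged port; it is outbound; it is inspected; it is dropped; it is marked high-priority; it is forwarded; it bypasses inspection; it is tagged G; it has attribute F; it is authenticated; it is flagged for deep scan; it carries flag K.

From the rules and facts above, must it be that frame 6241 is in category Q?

Forward chaining from the given facts derives: has attribute J, has marker A, has marker X, is tagged D1, is tagged E, has marker Y, is whitelisted, is in state H, is tagged N, has an encrypted payload, has marker D, is in state L, is tagged T.
Rules concluding "it is in category Q": R18 needs "it is rate-limited"; R29 needs "it has marker P" — none of these are established.

No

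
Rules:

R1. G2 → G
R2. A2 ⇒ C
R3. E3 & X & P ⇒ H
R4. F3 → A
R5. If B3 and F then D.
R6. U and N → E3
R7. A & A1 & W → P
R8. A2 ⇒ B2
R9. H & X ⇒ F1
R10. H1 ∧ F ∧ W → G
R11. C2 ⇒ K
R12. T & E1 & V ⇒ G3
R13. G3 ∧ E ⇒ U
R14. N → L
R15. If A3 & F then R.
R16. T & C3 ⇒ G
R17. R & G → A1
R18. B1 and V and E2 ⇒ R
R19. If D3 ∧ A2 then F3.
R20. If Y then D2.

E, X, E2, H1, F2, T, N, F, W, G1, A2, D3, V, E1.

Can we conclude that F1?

Forward chaining from the given facts derives: C, B2, G, G3, U, L, F3, A, E3.
The only rule concluding F1 is R9, which needs H; that is never established.

No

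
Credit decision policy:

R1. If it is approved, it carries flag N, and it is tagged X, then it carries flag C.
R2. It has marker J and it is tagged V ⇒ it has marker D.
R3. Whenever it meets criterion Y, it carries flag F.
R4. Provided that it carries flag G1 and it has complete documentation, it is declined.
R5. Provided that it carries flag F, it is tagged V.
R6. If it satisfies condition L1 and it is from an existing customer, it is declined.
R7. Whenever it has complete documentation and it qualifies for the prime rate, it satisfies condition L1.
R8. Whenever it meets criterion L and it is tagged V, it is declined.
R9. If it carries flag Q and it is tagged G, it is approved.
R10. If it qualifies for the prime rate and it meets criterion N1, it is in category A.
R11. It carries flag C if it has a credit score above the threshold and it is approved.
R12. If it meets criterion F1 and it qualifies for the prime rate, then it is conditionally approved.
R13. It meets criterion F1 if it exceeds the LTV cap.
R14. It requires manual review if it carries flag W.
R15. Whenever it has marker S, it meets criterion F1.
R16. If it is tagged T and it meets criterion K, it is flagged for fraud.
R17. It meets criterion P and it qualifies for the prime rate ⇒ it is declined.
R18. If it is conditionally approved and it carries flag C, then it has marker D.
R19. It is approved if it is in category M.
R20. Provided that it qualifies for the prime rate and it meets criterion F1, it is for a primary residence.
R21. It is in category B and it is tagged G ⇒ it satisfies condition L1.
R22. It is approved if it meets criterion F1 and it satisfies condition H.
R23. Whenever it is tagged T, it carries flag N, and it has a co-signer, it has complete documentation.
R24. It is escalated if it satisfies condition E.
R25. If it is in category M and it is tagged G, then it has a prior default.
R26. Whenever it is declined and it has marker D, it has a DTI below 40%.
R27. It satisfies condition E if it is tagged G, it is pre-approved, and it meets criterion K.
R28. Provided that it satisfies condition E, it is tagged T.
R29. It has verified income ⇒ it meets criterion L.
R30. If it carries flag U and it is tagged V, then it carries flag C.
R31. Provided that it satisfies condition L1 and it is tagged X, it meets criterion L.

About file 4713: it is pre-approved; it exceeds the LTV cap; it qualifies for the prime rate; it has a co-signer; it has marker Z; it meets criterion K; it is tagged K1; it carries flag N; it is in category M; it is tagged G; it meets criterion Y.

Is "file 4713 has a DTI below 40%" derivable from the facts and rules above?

No

Forward chaining from the given facts derives: carries flag F, is tagged V, meets criterion F1, is approved, is for a primary residence, has a prior default, satisfies condition E, is tagged T, is conditionally approved, is flagged for fraud, has complete documentation, is escalated, satisfies condition L1.
The only rule concluding "it has a DTI below 40%" is R26, which needs "it is declined"; that is never established.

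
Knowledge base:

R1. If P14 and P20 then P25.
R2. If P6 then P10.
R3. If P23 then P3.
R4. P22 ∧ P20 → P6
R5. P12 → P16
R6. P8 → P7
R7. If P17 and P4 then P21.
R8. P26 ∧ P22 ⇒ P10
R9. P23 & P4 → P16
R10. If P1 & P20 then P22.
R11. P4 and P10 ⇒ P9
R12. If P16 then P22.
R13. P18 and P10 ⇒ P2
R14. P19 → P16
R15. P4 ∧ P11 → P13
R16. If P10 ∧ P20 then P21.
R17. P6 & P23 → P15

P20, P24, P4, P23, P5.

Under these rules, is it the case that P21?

P16  (by R9: P23, P4)
P22  (by R12: P16)
P6  (by R4: P22, P20)
P10  (by R2: P6)
P21  (by R16: P10, P20)

Yes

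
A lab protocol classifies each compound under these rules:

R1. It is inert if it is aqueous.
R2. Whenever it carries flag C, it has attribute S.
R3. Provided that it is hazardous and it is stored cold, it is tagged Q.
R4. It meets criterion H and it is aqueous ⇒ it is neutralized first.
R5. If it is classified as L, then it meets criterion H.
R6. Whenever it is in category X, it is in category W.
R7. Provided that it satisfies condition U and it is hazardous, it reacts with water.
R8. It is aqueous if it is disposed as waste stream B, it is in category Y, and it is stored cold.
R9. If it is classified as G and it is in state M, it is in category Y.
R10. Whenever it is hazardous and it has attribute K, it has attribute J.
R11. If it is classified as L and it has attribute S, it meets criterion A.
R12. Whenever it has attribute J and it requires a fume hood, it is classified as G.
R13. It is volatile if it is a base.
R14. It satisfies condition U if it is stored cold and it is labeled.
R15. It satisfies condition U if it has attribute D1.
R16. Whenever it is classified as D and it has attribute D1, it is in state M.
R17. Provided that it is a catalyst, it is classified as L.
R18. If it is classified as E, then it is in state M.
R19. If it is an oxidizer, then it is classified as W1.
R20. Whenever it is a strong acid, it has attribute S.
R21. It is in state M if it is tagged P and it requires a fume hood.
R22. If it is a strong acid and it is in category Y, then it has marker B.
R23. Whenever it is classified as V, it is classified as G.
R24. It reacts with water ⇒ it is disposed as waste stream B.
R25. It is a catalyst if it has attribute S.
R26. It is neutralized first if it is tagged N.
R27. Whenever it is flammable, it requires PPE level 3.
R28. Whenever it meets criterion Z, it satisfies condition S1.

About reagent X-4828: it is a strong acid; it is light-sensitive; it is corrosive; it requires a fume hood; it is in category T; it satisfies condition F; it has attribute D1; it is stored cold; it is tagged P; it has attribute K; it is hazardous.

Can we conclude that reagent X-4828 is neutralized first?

Yes

By R10 (it is hazardous, it has attribute K): it has attribute J.
By R12 (it has attribute J, it requires a fume hood): it is classified as G.
By R15 (it has attribute D1): it satisfies condition U.
By R20 (it is a strong acid): it has attribute S.
By R21 (it is tagged P, it requires a fume hood): it is in state M.
By R25 (it has attribute S): it is a catalyst.
By R7 (it satisfies condition U, it is hazardous): it reacts with water.
By R9 (it is classified as G, it is in state M): it is in category Y.
By R17 (it is a catalyst): it is classified as L.
By R24 (it reacts with water): it is disposed as waste stream B.
By R5 (it is classified as L): it meets criterion H.
By R8 (it is disposed as waste stream B, it is in category Y, it is stored cold): it is aqueous.
By R4 (it meets criterion H, it is aqueous): it is neutralized first.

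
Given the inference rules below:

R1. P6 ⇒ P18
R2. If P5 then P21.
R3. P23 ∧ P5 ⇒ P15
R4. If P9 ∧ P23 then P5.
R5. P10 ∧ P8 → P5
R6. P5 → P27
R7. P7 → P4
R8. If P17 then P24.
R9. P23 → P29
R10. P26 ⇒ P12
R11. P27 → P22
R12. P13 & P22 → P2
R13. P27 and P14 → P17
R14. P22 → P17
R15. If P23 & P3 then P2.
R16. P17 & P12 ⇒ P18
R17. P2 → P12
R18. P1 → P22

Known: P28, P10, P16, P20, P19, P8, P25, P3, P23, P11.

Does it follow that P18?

P5  (by R5: P10, P8)
P27  (by R6: P5)
P22  (by R11: P27)
P17  (by R14: P22)
P2  (by R15: P23, P3)
P12  (by R17: P2)
P18  (by R16: P17, P12)

Yes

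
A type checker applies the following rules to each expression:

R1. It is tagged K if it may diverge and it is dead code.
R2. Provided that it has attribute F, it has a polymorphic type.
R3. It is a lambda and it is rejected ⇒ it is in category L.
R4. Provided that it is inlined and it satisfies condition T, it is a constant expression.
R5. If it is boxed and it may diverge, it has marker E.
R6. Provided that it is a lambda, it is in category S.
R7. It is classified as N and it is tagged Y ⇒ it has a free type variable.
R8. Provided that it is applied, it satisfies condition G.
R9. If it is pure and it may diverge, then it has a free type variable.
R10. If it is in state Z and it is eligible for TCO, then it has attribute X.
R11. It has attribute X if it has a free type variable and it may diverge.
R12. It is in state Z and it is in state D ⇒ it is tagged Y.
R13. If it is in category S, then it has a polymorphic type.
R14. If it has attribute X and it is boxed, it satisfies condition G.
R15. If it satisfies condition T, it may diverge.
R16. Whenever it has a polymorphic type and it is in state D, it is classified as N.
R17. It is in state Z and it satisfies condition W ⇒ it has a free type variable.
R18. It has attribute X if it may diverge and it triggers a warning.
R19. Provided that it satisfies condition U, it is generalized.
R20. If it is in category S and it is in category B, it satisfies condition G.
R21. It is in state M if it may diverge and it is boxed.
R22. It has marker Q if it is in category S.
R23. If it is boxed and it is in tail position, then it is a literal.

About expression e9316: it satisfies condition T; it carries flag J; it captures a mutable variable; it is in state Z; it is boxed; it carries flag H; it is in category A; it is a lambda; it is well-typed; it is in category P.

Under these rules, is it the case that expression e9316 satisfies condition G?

No

Forward chaining from the given facts derives: is in category S, has a polymorphic type, may diverge, is in state M, has marker Q, has marker E.
Rules concluding "it satisfies condition G": R8 needs "it is applied"; R14 needs "it has attribute X"; R20 needs "it is in category B" — none of these are established.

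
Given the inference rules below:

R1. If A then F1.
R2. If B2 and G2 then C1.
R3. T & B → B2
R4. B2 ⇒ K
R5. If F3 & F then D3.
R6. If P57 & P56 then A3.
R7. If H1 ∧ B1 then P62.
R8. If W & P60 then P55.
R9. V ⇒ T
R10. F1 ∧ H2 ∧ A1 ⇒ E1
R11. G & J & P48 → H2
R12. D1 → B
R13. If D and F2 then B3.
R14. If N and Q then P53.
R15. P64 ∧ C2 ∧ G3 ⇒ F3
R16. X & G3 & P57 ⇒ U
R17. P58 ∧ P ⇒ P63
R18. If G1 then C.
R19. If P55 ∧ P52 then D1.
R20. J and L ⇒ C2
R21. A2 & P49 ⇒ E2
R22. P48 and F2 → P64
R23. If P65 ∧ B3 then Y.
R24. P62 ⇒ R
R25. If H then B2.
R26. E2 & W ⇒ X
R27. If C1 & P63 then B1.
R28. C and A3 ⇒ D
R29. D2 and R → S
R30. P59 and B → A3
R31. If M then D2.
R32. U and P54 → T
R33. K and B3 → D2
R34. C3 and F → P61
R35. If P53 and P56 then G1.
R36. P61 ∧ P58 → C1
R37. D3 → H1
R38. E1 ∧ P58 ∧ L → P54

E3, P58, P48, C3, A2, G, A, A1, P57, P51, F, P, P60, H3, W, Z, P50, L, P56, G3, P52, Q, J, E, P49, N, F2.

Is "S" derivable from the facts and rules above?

Yes

F1  (by R1: A)
A3  (by R6: P57, P56)
P55  (by R8: W, P60)
H2  (by R11: G, J, P48)
P53  (by R14: N, Q)
P63  (by R17: P58, P)
D1  (by R19: P55, P52)
C2  (by R20: J, L)
E2  (by R21: A2, P49)
P64  (by R22: P48, F2)
X  (by R26: E2, W)
P61  (by R34: C3, F)
G1  (by R35: P53, P56)
C1  (by R36: P61, P58)
E1  (by R10: F1, H2, A1)
B  (by R12: D1)
F3  (by R15: P64, C2, G3)
U  (by R16: X, G3, P57)
C  (by R18: G1)
B1  (by R27: C1, P63)
D  (by R28: C, A3)
P54  (by R38: E1, P58, L)
D3  (by R5: F3, F)
B3  (by R13: D, F2)
T  (by R32: U, P54)
H1  (by R37: D3)
B2  (by R3: T, B)
K  (by R4: B2)
P62  (by R7: H1, B1)
R  (by R24: P62)
D2  (by R33: K, B3)
S  (by R29: D2, R)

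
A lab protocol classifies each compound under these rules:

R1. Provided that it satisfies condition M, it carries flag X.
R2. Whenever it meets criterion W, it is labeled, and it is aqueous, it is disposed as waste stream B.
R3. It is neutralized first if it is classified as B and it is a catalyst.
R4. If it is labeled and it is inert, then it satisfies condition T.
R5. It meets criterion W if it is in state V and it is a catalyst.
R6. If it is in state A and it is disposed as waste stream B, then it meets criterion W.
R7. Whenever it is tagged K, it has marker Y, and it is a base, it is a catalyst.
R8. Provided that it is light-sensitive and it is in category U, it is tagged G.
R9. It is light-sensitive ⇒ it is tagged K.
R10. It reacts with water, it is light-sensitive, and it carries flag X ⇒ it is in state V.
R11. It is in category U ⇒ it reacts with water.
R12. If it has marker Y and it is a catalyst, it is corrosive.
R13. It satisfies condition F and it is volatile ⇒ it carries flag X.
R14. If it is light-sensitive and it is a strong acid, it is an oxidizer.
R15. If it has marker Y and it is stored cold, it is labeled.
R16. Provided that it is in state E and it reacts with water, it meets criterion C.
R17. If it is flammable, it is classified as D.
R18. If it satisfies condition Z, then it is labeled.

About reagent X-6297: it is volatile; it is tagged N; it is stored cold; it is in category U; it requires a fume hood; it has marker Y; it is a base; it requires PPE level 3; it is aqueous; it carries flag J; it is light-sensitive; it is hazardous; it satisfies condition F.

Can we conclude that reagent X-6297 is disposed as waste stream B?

By R9 (it is light-sensitive): it is tagged K.
By R11 (it is in category U): it reacts with water.
By R13 (it satisfies condition F, it is volatile): it carries flag X.
By R15 (it has marker Y, it is stored cold): it is labeled.
By R7 (it is tagged K, it has marker Y, it is a base): it is a catalyst.
By R10 (it reacts with water, it is light-sensitive, it carries flag X): it is in state V.
By R5 (it is in state V, it is a catalyst): it meets criterion W.
By R2 (it meets criterion W, it is labeled, it is aqueous): it is disposed as waste stream B.

Yes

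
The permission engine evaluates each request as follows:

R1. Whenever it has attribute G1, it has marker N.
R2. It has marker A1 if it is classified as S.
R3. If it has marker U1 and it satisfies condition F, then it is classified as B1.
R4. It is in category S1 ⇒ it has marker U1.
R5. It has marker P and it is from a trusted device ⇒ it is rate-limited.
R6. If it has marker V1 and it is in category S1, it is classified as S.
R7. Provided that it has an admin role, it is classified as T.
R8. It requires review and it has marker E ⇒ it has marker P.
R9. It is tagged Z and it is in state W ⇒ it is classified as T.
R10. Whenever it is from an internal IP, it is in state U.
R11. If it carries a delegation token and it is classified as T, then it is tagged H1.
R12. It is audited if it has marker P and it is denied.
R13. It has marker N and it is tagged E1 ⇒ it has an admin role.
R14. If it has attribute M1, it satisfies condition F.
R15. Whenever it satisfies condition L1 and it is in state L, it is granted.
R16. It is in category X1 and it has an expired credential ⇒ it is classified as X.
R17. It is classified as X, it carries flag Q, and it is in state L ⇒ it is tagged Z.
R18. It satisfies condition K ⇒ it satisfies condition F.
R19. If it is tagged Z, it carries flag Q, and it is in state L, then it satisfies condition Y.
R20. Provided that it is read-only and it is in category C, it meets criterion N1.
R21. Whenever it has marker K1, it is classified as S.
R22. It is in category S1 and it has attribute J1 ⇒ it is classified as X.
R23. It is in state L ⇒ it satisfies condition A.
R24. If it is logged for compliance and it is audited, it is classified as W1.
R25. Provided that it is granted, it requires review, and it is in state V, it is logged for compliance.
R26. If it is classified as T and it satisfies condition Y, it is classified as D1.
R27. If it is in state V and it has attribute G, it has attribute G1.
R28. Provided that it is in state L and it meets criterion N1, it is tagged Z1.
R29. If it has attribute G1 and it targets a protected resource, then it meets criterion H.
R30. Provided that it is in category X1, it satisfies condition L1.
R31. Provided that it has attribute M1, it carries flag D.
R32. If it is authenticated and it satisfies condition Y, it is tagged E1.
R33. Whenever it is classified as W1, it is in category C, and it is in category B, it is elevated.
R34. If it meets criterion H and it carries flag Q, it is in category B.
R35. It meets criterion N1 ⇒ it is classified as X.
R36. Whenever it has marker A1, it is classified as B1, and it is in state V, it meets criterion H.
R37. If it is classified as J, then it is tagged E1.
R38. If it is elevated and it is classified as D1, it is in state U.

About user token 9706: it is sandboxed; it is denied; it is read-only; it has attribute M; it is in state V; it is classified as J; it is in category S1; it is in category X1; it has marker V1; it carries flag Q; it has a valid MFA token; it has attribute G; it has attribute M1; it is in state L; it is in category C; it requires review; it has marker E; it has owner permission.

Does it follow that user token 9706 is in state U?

Yes

By R4 (it is in category S1): it has marker U1.
By R6 (it has marker V1, it is in category S1): it is classified as S.
By R8 (it requires review, it has marker E): it has marker P.
By R12 (it has marker P, it is denied): it is audited.
By R14 (it has attribute M1): it satisfies condition F.
By R20 (it is read-only, it is in category C): it meets criterion N1.
By R27 (it is in state V, it has attribute G): it has attribute G1.
By R30 (it is in category X1): it satisfies condition L1.
By R35 (it meets criterion N1): it is classified as X.
By R37 (it is classified as J): it is tagged E1.
By R1 (it has attribute G1): it has marker N.
By R2 (it is classified as S): it has marker A1.
By R3 (it has marker U1, it satisfies condition F): it is classified as B1.
By R13 (it has marker N, it is tagged E1): it has an admin role.
By R15 (it satisfies condition L1, it is in state L): it is granted.
By R17 (it is classified as X, it carries flag Q, it is in state L): it is tagged Z.
By R19 (it is tagged Z, it carries flag Q, it is in state L): it satisfies condition Y.
By R25 (it is granted, it requires review, it is in state V): it is logged for compliance.
By R36 (it has marker A1, it is classified as B1, it is in state V): it meets criterion H.
By R7 (it has an admin role): it is classified as T.
By R24 (it is logged for compliance, it is audited): it is classified as W1.
By R26 (it is classified as T, it satisfies condition Y): it is classified as D1.
By R34 (it meets criterion H, it carries flag Q): it is in category B.
By R33 (it is classified as W1, it is in category C, it is in category B): it is elevated.
By R38 (it is elevated, it is classified as D1): it is in state U.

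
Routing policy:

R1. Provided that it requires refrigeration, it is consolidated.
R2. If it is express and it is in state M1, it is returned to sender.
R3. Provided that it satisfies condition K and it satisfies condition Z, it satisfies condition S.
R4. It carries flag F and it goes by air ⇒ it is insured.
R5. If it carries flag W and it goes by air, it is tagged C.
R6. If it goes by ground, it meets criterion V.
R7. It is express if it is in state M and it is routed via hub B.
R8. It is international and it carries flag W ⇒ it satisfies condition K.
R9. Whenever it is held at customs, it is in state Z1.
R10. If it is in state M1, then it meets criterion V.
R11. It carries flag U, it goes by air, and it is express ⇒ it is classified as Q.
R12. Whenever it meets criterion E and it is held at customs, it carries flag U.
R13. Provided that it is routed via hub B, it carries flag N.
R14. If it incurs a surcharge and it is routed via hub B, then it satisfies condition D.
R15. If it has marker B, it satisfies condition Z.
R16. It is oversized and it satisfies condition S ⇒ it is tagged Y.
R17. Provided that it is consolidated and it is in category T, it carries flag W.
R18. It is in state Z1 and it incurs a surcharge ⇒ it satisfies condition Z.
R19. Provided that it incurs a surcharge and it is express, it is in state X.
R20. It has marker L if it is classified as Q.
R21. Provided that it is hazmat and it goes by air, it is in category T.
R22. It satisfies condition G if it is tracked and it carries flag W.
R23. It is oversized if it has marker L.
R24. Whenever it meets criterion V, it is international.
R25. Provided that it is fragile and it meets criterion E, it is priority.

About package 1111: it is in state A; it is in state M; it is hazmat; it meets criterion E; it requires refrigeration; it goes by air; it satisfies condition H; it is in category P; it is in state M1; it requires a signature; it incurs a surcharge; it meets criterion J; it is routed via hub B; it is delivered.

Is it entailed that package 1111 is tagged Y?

Forward chaining from the given facts derives: is consolidated, is express, meets criterion V, carries flag N, satisfies condition D, is in state X, is in category T, is international, is returned to sender, carries flag W, is tagged C, satisfies condition K.
The only rule concluding "it is tagged Y" is R16, which needs "it is oversized"; that is never established.

No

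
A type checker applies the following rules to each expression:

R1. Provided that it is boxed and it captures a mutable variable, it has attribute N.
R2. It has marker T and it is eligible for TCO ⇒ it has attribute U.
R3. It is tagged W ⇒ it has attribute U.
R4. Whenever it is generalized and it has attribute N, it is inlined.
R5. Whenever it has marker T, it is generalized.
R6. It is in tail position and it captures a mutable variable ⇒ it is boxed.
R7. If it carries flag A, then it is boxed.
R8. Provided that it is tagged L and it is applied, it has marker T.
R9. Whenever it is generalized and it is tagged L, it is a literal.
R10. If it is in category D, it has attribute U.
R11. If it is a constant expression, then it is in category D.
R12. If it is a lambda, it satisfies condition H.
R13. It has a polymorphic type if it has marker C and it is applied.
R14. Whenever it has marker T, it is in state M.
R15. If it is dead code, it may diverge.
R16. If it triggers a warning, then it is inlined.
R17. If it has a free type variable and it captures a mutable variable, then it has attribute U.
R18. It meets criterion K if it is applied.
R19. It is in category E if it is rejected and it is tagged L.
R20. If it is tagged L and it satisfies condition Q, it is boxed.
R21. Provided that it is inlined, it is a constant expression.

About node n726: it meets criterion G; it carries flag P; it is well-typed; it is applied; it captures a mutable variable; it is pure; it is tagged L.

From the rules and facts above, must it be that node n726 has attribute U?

Forward chaining from the given facts derives: has marker T, is in state M, meets criterion K, is generalized, is a literal.
Rules concluding "it has attribute U": R2 needs "it is eligible for TCO"; R3 needs "it is tagged W"; R10 needs "it is in category D"; R17 needs "it has a free type variable" — none of these are established.

No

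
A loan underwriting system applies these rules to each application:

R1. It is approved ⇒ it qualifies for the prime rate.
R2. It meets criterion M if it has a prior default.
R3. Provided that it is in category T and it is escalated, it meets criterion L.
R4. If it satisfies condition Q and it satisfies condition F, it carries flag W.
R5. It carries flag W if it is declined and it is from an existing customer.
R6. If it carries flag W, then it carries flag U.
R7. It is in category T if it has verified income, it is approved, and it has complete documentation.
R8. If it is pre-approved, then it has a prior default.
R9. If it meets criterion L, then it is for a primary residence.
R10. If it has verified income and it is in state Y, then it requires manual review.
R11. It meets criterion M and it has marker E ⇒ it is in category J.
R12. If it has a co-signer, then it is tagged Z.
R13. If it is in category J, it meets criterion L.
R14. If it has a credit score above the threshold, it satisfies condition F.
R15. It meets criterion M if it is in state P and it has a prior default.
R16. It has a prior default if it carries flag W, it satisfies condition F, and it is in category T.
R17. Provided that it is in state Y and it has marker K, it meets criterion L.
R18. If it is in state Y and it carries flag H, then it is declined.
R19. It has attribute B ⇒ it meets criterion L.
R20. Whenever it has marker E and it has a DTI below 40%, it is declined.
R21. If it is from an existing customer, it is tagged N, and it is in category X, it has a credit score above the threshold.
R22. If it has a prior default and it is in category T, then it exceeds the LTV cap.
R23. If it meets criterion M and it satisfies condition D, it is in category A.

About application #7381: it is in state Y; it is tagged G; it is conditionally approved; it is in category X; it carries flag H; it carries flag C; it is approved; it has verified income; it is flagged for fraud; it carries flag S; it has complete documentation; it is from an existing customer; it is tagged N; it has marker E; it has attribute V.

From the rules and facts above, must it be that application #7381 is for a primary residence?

Yes

By R7 (it has verified income, it is approved, it has complete documentation): it is in category T.
By R18 (it is in state Y, it carries flag H): it is declined.
By R21 (it is from an existing customer, it is tagged N, it is in category X): it has a credit score above the threshold.
By R5 (it is declined, it is from an existing customer): it carries flag W.
By R14 (it has a credit score above the threshold): it satisfies condition F.
By R16 (it carries flag W, it satisfies condition F, it is in category T): it has a prior default.
By R2 (it has a prior default): it meets criterion M.
By R11 (it meets criterion M, it has marker E): it is in category J.
By R13 (it is in category J): it meets criterion L.
By R9 (it meets criterion L): it is for a primary residence.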